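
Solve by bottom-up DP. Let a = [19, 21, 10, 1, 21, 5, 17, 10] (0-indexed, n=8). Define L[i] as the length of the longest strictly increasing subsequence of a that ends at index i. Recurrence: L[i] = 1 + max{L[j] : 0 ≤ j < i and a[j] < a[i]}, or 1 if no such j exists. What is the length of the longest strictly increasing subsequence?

3

   i    0    1    2    3    4    5    6    7
a[i]   19   21   10    1   21    5   17   10
L[i]    1    2    1    1    2    2    3    3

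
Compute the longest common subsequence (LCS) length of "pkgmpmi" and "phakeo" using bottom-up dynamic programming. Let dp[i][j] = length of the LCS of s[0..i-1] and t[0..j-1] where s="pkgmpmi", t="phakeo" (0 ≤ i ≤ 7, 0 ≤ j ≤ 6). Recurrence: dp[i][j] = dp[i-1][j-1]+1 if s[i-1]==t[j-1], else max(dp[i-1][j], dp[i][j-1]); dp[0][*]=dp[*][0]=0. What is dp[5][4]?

2

   ''  p  h  a  k  e  o
''  0  0  0  0  0  0  0
 p  0  1  1  1  1  1  1
 k  0  1  1  1  2  2  2
 g  0  1  1  1  2  2  2
 m  0  1  1  1  2  2  2
 p  0  1  1  1  2  2  2
 m  0  1  1  1  2  2  2
 i  0  1  1  1  2  2  2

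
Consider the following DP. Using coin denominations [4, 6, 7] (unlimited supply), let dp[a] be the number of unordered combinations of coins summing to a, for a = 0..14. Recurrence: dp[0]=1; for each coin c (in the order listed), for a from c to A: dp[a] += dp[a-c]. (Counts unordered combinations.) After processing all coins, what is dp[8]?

after  coin     0     1     2     3     4     5     6     7     8     9    10    11    12    13    14
          4     1     0     0     0     1     0     0     0     1     0     0     0     1     0     0
          6     1     0     0     0     1     0     1     0     1     0     1     0     2     0     1
          7     1     0     0     0     1     0     1     1     1     0     1     1     2     1     2

1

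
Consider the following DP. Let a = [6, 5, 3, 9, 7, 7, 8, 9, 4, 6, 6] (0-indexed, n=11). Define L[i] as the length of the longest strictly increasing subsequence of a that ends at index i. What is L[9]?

   i    0    1    2    3    4    5    6    7    8    9   10
a[i]    6    5    3    9    7    7    8    9    4    6    6
L[i]    1    1    1    2    2    2    3    4    2    3    3

3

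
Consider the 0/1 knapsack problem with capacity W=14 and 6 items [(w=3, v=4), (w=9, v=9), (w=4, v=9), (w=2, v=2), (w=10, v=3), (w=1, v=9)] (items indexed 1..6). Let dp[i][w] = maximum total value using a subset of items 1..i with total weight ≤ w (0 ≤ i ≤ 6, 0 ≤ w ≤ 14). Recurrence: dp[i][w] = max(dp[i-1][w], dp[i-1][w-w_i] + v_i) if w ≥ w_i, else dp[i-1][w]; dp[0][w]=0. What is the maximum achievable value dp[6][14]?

27

i\w   0   1   2   3   4   5   6   7   8   9  10  11  12  13  14
  0   0   0   0   0   0   0   0   0   0   0   0   0   0   0   0
  1   0   0   0   4   4   4   4   4   4   4   4   4   4   4   4
  2   0   0   0   4   4   4   4   4   4   9   9   9  13  13  13
  3   0   0   0   4   9   9   9  13  13  13  13  13  13  18  18
  4   0   0   2   4   9   9  11  13  13  15  15  15  15  18  18
  5   0   0   2   4   9   9  11  13  13  15  15  15  15  18  18
  6   0   9   9  11  13  18  18  20  22  22  24  24  24  24  27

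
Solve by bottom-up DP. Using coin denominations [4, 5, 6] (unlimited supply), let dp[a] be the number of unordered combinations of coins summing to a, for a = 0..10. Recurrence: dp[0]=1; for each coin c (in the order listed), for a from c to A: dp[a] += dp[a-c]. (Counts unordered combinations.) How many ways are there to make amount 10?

after  coin     0     1     2     3     4     5     6     7     8     9    10
          4     1     0     0     0     1     0     0     0     1     0     0
          5     1     0     0     0     1     1     0     0     1     1     1
          6     1     0     0     0     1     1     1     0     1     1     2

2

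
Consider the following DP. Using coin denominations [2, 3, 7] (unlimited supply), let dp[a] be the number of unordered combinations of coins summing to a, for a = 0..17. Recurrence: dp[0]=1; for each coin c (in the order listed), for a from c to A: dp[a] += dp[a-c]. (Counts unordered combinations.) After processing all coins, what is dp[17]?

after  coin     0     1     2     3     4     5     6     7     8     9    10    11    12    13    14    15    16    17
          2     1     0     1     0     1     0     1     0     1     0     1     0     1     0     1     0     1     0
          3     1     0     1     1     1     1     2     1     2     2     2     2     3     2     3     3     3     3
          7     1     0     1     1     1     1     2     2     2     3     3     3     4     4     5     5     6     6

6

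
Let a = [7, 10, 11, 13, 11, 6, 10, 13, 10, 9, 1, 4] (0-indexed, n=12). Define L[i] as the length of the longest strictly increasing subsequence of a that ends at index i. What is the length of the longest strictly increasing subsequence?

4

   i    0    1    2    3    4    5    6    7    8    9   10   11
a[i]    7   10   11   13   11    6   10   13   10    9    1    4
L[i]    1    2    3    4    3    1    2    4    2    2    1    2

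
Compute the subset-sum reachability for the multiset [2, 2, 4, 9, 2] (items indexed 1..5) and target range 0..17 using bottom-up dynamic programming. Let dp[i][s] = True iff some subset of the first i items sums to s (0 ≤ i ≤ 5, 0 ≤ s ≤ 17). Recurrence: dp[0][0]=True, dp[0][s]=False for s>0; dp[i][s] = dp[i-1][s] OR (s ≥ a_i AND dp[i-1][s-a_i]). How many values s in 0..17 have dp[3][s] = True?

i\s   0   1   2   3   4   5   6   7   8   9  10  11  12  13  14  15  16  17
  0   T   F   F   F   F   F   F   F   F   F   F   F   F   F   F   F   F   F
  1   T   F   T   F   F   F   F   F   F   F   F   F   F   F   F   F   F   F
  2   T   F   T   F   T   F   F   F   F   F   F   F   F   F   F   F   F   F
  3   T   F   T   F   T   F   T   F   T   F   F   F   F   F   F   F   F   F
  4   T   F   T   F   T   F   T   F   T   T   F   T   F   T   F   T   F   T
  5   T   F   T   F   T   F   T   F   T   T   T   T   F   T   F   T   F   T

5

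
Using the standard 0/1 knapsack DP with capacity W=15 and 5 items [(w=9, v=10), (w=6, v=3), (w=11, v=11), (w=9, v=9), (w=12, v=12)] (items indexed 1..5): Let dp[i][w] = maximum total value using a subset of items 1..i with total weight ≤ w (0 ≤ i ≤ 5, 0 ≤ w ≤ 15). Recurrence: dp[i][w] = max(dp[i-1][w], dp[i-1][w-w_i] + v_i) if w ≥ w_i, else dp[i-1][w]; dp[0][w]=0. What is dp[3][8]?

i\w   0   1   2   3   4   5   6   7   8   9  10  11  12  13  14  15
  0   0   0   0   0   0   0   0   0   0   0   0   0   0   0   0   0
  1   0   0   0   0   0   0   0   0   0  10  10  10  10  10  10  10
  2   0   0   0   0   0   0   3   3   3  10  10  10  10  10  10  13
  3   0   0   0   0   0   0   3   3   3  10  10  11  11  11  11  13
  4   0   0   0   0   0   0   3   3   3  10  10  11  11  11  11  13
  5   0   0   0   0   0   0   3   3   3  10  10  11  12  12  12  13

3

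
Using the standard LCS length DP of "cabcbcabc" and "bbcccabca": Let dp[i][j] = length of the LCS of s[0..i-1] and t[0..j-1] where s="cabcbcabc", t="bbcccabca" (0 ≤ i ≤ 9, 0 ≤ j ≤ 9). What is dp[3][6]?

2

   ''  b  b  c  c  c  a  b  c  a
''  0  0  0  0  0  0  0  0  0  0
 c  0  0  0  1  1  1  1  1  1  1
 a  0  0  0  1  1  1  2  2  2  2
 b  0  1  1  1  1  1  2  3  3  3
 c  0  1  1  2  2  2  2  3  4  4
 b  0  1  2  2  2  2  2  3  4  4
 c  0  1  2  3  3  3  3  3  4  4
 a  0  1  2  3  3  3  4  4  4  5
 b  0  1  2  3  3  3  4  5  5  5
 c  0  1  2  3  4  4  4  5  6  6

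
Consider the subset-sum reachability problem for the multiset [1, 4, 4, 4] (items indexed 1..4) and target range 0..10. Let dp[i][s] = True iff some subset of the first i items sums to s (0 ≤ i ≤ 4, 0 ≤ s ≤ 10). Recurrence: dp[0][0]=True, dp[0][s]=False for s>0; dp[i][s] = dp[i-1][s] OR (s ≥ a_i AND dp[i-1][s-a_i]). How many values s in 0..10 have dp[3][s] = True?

i\s   0   1   2   3   4   5   6   7   8   9  10
  0   T   F   F   F   F   F   F   F   F   F   F
  1   T   T   F   F   F   F   F   F   F   F   F
  2   T   T   F   F   T   T   F   F   F   F   F
  3   T   T   F   F   T   T   F   F   T   T   F
  4   T   T   F   F   T   T   F   F   T   T   F

6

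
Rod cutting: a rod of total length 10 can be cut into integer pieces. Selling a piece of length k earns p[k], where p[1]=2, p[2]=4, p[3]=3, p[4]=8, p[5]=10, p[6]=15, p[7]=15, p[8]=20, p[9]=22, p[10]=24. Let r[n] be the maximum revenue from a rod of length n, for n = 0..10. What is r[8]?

20

   n    0    1    2    3    4    5    6    7    8    9   10
r[n]    0    2    4    6    8   10   15   17   20   22   24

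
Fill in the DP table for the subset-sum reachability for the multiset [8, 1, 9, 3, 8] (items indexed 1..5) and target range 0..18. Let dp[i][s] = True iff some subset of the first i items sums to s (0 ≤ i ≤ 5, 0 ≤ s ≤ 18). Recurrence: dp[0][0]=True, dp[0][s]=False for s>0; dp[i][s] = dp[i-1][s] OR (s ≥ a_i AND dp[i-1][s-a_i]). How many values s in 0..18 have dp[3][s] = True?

i\s   0   1   2   3   4   5   6   7   8   9  10  11  12  13  14  15  16  17  18
  0   T   F   F   F   F   F   F   F   F   F   F   F   F   F   F   F   F   F   F
  1   T   F   F   F   F   F   F   F   T   F   F   F   F   F   F   F   F   F   F
  2   T   T   F   F   F   F   F   F   T   T   F   F   F   F   F   F   F   F   F
  3   T   T   F   F   F   F   F   F   T   T   T   F   F   F   F   F   F   T   T
  4   T   T   F   T   T   F   F   F   T   T   T   T   T   T   F   F   F   T   T
  5   T   T   F   T   T   F   F   F   T   T   T   T   T   T   F   F   T   T   T

7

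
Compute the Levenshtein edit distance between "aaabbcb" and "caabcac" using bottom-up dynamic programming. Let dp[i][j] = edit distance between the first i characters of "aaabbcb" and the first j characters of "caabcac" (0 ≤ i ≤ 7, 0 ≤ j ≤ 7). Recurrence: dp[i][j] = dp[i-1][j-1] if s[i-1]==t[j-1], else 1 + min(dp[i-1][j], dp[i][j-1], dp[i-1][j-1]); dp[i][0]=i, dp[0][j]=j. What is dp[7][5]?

3

   ''  c  a  a  b  c  a  c
''  0  1  2  3  4  5  6  7
 a  1  1  1  2  3  4  5  6
 a  2  2  1  1  2  3  4  5
 a  3  3  2  1  2  3  3  4
 b  4  4  3  2  1  2  3  4
 b  5  5  4  3  2  2  3  4
 c  6  5  5  4  3  2  3  3
 b  7  6  6  5  4  3  3  4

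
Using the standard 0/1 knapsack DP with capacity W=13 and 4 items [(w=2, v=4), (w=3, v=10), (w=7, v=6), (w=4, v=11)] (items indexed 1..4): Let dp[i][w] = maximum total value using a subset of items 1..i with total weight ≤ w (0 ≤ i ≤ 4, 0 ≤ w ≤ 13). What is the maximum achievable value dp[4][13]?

25

i\w   0   1   2   3   4   5   6   7   8   9  10  11  12  13
  0   0   0   0   0   0   0   0   0   0   0   0   0   0   0
  1   0   0   4   4   4   4   4   4   4   4   4   4   4   4
  2   0   0   4  10  10  14  14  14  14  14  14  14  14  14
  3   0   0   4  10  10  14  14  14  14  14  16  16  20  20
  4   0   0   4  10  11  14  15  21  21  25  25  25  25  25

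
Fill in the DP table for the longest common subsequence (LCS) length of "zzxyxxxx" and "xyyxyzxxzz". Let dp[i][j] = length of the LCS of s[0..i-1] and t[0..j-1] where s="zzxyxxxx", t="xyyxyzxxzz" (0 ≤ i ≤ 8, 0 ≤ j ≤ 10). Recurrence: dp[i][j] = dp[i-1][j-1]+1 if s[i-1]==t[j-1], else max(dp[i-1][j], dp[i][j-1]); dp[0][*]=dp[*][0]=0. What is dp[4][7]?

2

   ''  x  y  y  x  y  z  x  x  z  z
''  0  0  0  0  0  0  0  0  0  0  0
 z  0  0  0  0  0  0  1  1  1  1  1
 z  0  0  0  0  0  0  1  1  1  2  2
 x  0  1  1  1  1  1  1  2  2  2  2
 y  0  1  2  2  2  2  2  2  2  2  2
 x  0  1  2  2  3  3  3  3  3  3  3
 x  0  1  2  2  3  3  3  4  4  4  4
 x  0  1  2  2  3  3  3  4  5  5  5
 x  0  1  2  2  3  3  3  4  5  5  5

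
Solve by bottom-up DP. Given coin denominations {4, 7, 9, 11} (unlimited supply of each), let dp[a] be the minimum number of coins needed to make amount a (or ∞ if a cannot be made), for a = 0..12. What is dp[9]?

 a  0  1  2  3  4  5  6  7  8  9 10 11 12
dp  0  -  -  -  1  -  -  1  2  1  -  1  3
(- denotes ∞ / unreachable)

1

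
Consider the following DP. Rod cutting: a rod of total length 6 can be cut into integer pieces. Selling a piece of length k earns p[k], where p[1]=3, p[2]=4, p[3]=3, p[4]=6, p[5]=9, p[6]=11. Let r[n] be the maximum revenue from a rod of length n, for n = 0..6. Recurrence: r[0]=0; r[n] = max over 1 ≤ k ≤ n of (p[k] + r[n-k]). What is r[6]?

   n    0    1    2    3    4    5    6
r[n]    0    3    6    9   12   15   18

18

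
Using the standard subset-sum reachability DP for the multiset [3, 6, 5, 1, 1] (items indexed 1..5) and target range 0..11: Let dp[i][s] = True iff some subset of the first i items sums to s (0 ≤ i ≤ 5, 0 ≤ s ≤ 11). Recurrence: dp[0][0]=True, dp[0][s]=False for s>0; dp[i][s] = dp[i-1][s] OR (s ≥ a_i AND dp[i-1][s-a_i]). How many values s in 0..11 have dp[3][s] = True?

i\s   0   1   2   3   4   5   6   7   8   9  10  11
  0   T   F   F   F   F   F   F   F   F   F   F   F
  1   T   F   F   T   F   F   F   F   F   F   F   F
  2   T   F   F   T   F   F   T   F   F   T   F   F
  3   T   F   F   T   F   T   T   F   T   T   F   T
  4   T   T   F   T   T   T   T   T   T   T   T   T
  5   T   T   T   T   T   T   T   T   T   T   T   T

7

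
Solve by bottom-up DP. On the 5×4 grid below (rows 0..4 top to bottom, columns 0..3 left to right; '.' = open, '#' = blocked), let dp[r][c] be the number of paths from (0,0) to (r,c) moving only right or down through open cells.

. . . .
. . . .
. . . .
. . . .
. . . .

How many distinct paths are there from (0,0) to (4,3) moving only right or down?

r\c   0   1   2   3
  0   1   1   1   1
  1   1   2   3   4
  2   1   3   6  10
  3   1   4  10  20
  4   1   5  15  35

35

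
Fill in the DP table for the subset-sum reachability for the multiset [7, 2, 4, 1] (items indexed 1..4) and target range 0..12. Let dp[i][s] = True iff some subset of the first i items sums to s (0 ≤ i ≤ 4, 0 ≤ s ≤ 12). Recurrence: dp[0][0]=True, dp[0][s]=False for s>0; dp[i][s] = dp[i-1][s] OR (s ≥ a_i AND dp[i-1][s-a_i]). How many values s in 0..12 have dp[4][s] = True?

13

i\s   0   1   2   3   4   5   6   7   8   9  10  11  12
  0   T   F   F   F   F   F   F   F   F   F   F   F   F
  1   T   F   F   F   F   F   F   T   F   F   F   F   F
  2   T   F   T   F   F   F   F   T   F   T   F   F   F
  3   T   F   T   F   T   F   T   T   F   T   F   T   F
  4   T   T   T   T   T   T   T   T   T   T   T   T   T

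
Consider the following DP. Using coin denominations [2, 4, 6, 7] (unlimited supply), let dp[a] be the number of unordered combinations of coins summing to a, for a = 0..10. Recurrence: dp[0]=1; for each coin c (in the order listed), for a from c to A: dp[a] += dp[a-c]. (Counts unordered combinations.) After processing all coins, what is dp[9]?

1

after  coin     0     1     2     3     4     5     6     7     8     9    10
          2     1     0     1     0     1     0     1     0     1     0     1
          4     1     0     1     0     2     0     2     0     3     0     3
          6     1     0     1     0     2     0     3     0     4     0     5
          7     1     0     1     0     2     0     3     1     4     1     5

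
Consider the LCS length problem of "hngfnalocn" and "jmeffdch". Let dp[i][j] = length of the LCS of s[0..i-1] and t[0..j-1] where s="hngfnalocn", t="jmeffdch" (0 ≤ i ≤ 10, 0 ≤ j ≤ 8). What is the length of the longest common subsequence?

2

   ''  j  m  e  f  f  d  c  h
''  0  0  0  0  0  0  0  0  0
 h  0  0  0  0  0  0  0  0  1
 n  0  0  0  0  0  0  0  0  1
 g  0  0  0  0  0  0  0  0  1
 f  0  0  0  0  1  1  1  1  1
 n  0  0  0  0  1  1  1  1  1
 a  0  0  0  0  1  1  1  1  1
 l  0  0  0  0  1  1  1  1  1
 o  0  0  0  0  1  1  1  1  1
 c  0  0  0  0  1  1  1  2  2
 n  0  0  0  0  1  1  1  2  2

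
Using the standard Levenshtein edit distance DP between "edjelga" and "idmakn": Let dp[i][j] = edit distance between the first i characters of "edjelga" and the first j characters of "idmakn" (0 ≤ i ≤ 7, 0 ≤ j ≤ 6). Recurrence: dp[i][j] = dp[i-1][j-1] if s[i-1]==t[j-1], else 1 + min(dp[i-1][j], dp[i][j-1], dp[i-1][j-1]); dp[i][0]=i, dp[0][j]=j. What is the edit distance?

6

   ''  i  d  m  a  k  n
''  0  1  2  3  4  5  6
 e  1  1  2  3  4  5  6
 d  2  2  1  2  3  4  5
 j  3  3  2  2  3  4  5
 e  4  4  3  3  3  4  5
 l  5  5  4  4  4  4  5
 g  6  6  5  5  5  5  5
 a  7  7  6  6  5  6  6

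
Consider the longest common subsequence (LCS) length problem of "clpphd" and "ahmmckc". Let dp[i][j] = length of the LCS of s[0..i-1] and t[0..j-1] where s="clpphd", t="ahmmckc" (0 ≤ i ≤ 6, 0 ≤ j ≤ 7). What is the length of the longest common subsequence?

   ''  a  h  m  m  c  k  c
''  0  0  0  0  0  0  0  0
 c  0  0  0  0  0  1  1  1
 l  0  0  0  0  0  1  1  1
 p  0  0  0  0  0  1  1  1
 p  0  0  0  0  0  1  1  1
 h  0  0  1  1  1  1  1  1
 d  0  0  1  1  1  1  1  1

1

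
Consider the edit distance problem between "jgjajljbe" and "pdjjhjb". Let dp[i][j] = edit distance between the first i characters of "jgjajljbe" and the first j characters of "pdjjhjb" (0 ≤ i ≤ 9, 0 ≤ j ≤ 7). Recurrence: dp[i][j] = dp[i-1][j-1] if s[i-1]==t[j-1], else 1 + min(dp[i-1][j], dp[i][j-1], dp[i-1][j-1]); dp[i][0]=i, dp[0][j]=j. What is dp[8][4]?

6

   ''  p  d  j  j  h  j  b
''  0  1  2  3  4  5  6  7
 j  1  1  2  2  3  4  5  6
 g  2  2  2  3  3  4  5  6
 j  3  3  3  2  3  4  4  5
 a  4  4  4  3  3  4  5  5
 j  5  5  5  4  3  4  4  5
 l  6  6  6  5  4  4  5  5
 j  7  7  7  6  5  5  4  5
 b  8  8  8  7  6  6  5  4
 e  9  9  9  8  7  7  6  5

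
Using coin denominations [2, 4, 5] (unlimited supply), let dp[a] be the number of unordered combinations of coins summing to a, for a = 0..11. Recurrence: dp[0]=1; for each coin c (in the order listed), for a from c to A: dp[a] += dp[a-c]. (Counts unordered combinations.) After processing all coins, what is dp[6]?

after  coin     0     1     2     3     4     5     6     7     8     9    10    11
          2     1     0     1     0     1     0     1     0     1     0     1     0
          4     1     0     1     0     2     0     2     0     3     0     3     0
          5     1     0     1     0     2     1     2     1     3     2     4     2

2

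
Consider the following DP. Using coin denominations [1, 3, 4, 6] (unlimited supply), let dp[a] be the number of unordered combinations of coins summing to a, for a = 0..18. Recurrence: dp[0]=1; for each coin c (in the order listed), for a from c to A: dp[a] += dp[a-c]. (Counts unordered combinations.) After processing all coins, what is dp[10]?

11

after  coin     0     1     2     3     4     5     6     7     8     9    10    11    12    13    14    15    16    17    18
          1     1     1     1     1     1     1     1     1     1     1     1     1     1     1     1     1     1     1     1
          3     1     1     1     2     2     2     3     3     3     4     4     4     5     5     5     6     6     6     7
          4     1     1     1     2     3     3     4     5     6     7     8     9    11    12    13    15    17    18    20
          6     1     1     1     2     3     3     5     6     7     9    11    12    16    18    20    24    28    30    36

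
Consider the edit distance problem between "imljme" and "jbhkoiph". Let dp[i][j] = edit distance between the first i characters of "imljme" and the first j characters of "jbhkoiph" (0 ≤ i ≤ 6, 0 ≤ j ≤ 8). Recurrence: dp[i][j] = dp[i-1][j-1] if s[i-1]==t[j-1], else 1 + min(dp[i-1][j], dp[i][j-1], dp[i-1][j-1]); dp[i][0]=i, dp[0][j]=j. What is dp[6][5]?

   ''  j  b  h  k  o  i  p  h
''  0  1  2  3  4  5  6  7  8
 i  1  1  2  3  4  5  5  6  7
 m  2  2  2  3  4  5  6  6  7
 l  3  3  3  3  4  5  6  7  7
 j  4  3  4  4  4  5  6  7  8
 m  5  4  4  5  5  5  6  7  8
 e  6  5  5  5  6  6  6  7  8

6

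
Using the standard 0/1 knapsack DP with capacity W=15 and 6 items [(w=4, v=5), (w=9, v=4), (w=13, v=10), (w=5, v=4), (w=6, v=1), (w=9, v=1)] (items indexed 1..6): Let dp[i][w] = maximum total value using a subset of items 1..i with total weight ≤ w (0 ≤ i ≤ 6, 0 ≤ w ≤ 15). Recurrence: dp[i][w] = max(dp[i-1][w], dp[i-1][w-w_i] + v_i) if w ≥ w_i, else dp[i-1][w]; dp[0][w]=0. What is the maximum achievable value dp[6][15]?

i\w   0   1   2   3   4   5   6   7   8   9  10  11  12  13  14  15
  0   0   0   0   0   0   0   0   0   0   0   0   0   0   0   0   0
  1   0   0   0   0   5   5   5   5   5   5   5   5   5   5   5   5
  2   0   0   0   0   5   5   5   5   5   5   5   5   5   9   9   9
  3   0   0   0   0   5   5   5   5   5   5   5   5   5  10  10  10
  4   0   0   0   0   5   5   5   5   5   9   9   9   9  10  10  10
  5   0   0   0   0   5   5   5   5   5   9   9   9   9  10  10  10
  6   0   0   0   0   5   5   5   5   5   9   9   9   9  10  10  10

10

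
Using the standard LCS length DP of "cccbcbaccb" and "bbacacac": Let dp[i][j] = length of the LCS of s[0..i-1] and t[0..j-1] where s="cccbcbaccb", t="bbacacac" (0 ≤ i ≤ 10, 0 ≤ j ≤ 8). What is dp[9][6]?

   ''  b  b  a  c  a  c  a  c
''  0  0  0  0  0  0  0  0  0
 c  0  0  0  0  1  1  1  1  1
 c  0  0  0  0  1  1  2  2  2
 c  0  0  0  0  1  1  2  2  3
 b  0  1  1  1  1  1  2  2  3
 c  0  1  1  1  2  2  2  2  3
 b  0  1  2  2  2  2  2  2  3
 a  0  1  2  3  3  3  3  3  3
 c  0  1  2  3  4  4  4  4  4
 c  0  1  2  3  4  4  5  5  5
 b  0  1  2  3  4  4  5  5  5

5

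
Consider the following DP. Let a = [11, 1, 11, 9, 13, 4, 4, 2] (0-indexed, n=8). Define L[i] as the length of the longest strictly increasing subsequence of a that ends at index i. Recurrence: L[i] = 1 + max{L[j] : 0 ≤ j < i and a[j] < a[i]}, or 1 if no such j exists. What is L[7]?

   i    0    1    2    3    4    5    6    7
a[i]   11    1   11    9   13    4    4    2
L[i]    1    1    2    2    3    2    2    2

2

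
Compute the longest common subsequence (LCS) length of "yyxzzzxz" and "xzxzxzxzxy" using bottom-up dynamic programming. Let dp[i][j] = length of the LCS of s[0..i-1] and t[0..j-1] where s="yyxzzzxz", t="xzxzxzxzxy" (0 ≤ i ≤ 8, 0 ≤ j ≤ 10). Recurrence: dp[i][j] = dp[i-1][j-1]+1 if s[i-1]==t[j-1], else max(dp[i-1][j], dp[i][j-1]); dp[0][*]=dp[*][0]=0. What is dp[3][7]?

   ''  x  z  x  z  x  z  x  z  x  y
''  0  0  0  0  0  0  0  0  0  0  0
 y  0  0  0  0  0  0  0  0  0  0  1
 y  0  0  0  0  0  0  0  0  0  0  1
 x  0  1  1  1  1  1  1  1  1  1  1
 z  0  1  2  2  2  2  2  2  2  2  2
 z  0  1  2  2  3  3  3  3  3  3  3
 z  0  1  2  2  3  3  4  4  4  4  4
 x  0  1  2  3  3  4  4  5  5  5  5
 z  0  1  2  3  4  4  5  5  6  6  6

1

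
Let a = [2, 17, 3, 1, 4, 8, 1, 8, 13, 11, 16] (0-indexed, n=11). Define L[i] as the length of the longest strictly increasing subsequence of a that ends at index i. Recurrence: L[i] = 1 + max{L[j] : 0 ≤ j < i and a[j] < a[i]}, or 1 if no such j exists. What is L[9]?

   i    0    1    2    3    4    5    6    7    8    9   10
a[i]    2   17    3    1    4    8    1    8   13   11   16
L[i]    1    2    2    1    3    4    1    4    5    5    6

5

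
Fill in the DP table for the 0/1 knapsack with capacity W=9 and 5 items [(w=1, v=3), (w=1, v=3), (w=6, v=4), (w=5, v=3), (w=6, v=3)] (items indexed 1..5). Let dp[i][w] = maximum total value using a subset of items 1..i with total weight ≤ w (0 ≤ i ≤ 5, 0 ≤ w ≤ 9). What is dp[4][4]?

i\w   0   1   2   3   4   5   6   7   8   9
  0   0   0   0   0   0   0   0   0   0   0
  1   0   3   3   3   3   3   3   3   3   3
  2   0   3   6   6   6   6   6   6   6   6
  3   0   3   6   6   6   6   6   7  10  10
  4   0   3   6   6   6   6   6   9  10  10
  5   0   3   6   6   6   6   6   9  10  10

6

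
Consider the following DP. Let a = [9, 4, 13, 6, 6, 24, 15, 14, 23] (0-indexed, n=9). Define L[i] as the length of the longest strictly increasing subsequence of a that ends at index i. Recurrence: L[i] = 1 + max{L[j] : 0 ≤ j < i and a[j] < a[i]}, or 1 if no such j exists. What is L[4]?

   i    0    1    2    3    4    5    6    7    8
a[i]    9    4   13    6    6   24   15   14   23
L[i]    1    1    2    2    2    3    3    3    4

2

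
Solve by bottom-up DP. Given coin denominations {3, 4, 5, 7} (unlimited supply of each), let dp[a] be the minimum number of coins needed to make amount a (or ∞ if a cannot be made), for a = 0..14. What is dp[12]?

 a  0  1  2  3  4  5  6  7  8  9 10 11 12 13 14
dp  0  -  -  1  1  1  2  1  2  2  2  2  2  3  2
(- denotes ∞ / unreachable)

2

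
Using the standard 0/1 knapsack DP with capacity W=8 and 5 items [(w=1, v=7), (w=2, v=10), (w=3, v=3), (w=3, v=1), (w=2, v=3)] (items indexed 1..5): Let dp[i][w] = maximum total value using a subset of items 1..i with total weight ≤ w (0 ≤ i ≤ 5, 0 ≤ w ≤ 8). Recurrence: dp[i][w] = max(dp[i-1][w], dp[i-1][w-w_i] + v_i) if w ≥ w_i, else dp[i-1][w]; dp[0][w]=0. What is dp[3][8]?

20

i\w   0   1   2   3   4   5   6   7   8
  0   0   0   0   0   0   0   0   0   0
  1   0   7   7   7   7   7   7   7   7
  2   0   7  10  17  17  17  17  17  17
  3   0   7  10  17  17  17  20  20  20
  4   0   7  10  17  17  17  20  20  20
  5   0   7  10  17  17  20  20  20  23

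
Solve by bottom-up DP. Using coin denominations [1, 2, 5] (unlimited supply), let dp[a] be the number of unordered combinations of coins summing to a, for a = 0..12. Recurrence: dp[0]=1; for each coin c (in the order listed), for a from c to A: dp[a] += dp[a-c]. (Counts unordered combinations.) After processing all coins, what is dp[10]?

10

after  coin     0     1     2     3     4     5     6     7     8     9    10    11    12
          1     1     1     1     1     1     1     1     1     1     1     1     1     1
          2     1     1     2     2     3     3     4     4     5     5     6     6     7
          5     1     1     2     2     3     4     5     6     7     8    10    11    13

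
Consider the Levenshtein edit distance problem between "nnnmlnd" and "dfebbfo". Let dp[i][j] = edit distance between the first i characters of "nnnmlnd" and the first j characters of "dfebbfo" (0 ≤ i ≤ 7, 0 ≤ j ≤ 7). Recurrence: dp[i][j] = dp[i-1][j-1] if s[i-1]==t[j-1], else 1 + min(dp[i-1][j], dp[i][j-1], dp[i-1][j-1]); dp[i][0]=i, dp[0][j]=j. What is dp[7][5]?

   ''  d  f  e  b  b  f  o
''  0  1  2  3  4  5  6  7
 n  1  1  2  3  4  5  6  7
 n  2  2  2  3  4  5  6  7
 n  3  3  3  3  4  5  6  7
 m  4  4  4  4  4  5  6  7
 l  5  5  5  5  5  5  6  7
 n  6  6  6  6  6  6  6  7
 d  7  6  7  7  7  7  7  7

7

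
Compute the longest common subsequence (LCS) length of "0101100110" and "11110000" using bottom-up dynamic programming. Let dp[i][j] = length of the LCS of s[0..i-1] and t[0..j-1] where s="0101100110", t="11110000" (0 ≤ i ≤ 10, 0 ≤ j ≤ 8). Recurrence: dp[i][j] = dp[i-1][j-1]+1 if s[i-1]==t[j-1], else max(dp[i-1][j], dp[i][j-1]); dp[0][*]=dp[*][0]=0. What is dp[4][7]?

   ''  1  1  1  1  0  0  0  0
''  0  0  0  0  0  0  0  0  0
 0  0  0  0  0  0  1  1  1  1
 1  0  1  1  1  1  1  1  1  1
 0  0  1  1  1  1  2  2  2  2
 1  0  1  2  2  2  2  2  2  2
 1  0  1  2  3  3  3  3  3  3
 0  0  1  2  3  3  4  4  4  4
 0  0  1  2  3  3  4  5  5  5
 1  0  1  2  3  4  4  5  5  5
 1  0  1  2  3  4  4  5  5  5
 0  0  1  2  3  4  5  5  6  6

2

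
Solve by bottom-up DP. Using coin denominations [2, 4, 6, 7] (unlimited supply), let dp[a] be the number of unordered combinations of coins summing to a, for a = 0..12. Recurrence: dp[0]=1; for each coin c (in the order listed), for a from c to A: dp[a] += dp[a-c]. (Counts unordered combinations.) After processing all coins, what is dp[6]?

after  coin     0     1     2     3     4     5     6     7     8     9    10    11    12
          2     1     0     1     0     1     0     1     0     1     0     1     0     1
          4     1     0     1     0     2     0     2     0     3     0     3     0     4
          6     1     0     1     0     2     0     3     0     4     0     5     0     7
          7     1     0     1     0     2     0     3     1     4     1     5     2     7

3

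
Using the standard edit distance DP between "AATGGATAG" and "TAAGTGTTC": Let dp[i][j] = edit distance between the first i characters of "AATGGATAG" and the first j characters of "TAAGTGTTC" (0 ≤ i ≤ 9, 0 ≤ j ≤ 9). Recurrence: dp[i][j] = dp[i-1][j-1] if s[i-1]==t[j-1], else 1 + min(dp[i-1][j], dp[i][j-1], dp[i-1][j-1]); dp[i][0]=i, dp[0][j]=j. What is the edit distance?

6

   ''  T  A  A  G  T  G  T  T  C
''  0  1  2  3  4  5  6  7  8  9
 A  1  1  1  2  3  4  5  6  7  8
 A  2  2  1  1  2  3  4  5  6  7
 T  3  2  2  2  2  2  3  4  5  6
 G  4  3  3  3  2  3  2  3  4  5
 G  5  4  4  4  3  3  3  3  4  5
 A  6  5  4  4  4  4  4  4  4  5
 T  7  6  5  5  5  4  5  4  4  5
 A  8  7  6  5  6  5  5  5  5  5
 G  9  8  7  6  5  6  5  6  6  6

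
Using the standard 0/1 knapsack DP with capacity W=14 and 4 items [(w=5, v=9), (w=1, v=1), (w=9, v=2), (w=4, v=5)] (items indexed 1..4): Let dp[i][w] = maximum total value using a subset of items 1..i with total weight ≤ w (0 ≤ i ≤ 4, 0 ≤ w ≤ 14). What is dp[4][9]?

14

i\w   0   1   2   3   4   5   6   7   8   9  10  11  12  13  14
  0   0   0   0   0   0   0   0   0   0   0   0   0   0   0   0
  1   0   0   0   0   0   9   9   9   9   9   9   9   9   9   9
  2   0   1   1   1   1   9  10  10  10  10  10  10  10  10  10
  3   0   1   1   1   1   9  10  10  10  10  10  10  10  10  11
  4   0   1   1   1   5   9  10  10  10  14  15  15  15  15  15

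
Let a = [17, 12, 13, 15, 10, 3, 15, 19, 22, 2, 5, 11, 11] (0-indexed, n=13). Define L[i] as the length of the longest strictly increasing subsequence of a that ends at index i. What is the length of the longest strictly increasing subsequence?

5

   i    0    1    2    3    4    5    6    7    8    9   10   11   12
a[i]   17   12   13   15   10    3   15   19   22    2    5   11   11
L[i]    1    1    2    3    1    1    3    4    5    1    2    3    3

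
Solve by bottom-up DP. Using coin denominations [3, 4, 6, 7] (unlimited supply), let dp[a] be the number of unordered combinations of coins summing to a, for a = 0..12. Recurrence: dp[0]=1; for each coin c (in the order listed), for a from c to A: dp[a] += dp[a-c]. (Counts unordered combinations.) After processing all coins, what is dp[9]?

after  coin     0     1     2     3     4     5     6     7     8     9    10    11    12
          3     1     0     0     1     0     0     1     0     0     1     0     0     1
          4     1     0     0     1     1     0     1     1     1     1     1     1     2
          6     1     0     0     1     1     0     2     1     1     2     2     1     4
          7     1     0     0     1     1     0     2     2     1     2     3     2     4

2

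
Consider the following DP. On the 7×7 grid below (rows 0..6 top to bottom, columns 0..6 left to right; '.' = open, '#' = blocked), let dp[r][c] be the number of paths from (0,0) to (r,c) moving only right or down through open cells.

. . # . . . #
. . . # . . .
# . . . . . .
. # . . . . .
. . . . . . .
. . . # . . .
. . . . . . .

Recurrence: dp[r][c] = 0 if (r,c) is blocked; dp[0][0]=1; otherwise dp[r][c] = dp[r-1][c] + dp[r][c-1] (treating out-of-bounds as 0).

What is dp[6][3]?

4

r\c   0   1   2   3   4   5   6
  0   1   1   0   0   0   0   0
  1   1   2   2   0   0   0   0
  2   0   2   4   4   4   4   4
  3   0   0   4   8  12  16  20
  4   0   0   4  12  24  40  60
  5   0   0   4   0  24  64 124
  6   0   0   4   4  28  92 216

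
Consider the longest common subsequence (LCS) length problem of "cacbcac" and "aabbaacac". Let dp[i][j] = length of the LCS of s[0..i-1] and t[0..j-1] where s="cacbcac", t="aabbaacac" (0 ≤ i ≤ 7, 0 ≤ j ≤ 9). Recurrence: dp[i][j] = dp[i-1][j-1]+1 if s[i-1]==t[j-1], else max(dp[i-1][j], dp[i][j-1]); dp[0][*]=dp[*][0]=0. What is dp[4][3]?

2

   ''  a  a  b  b  a  a  c  a  c
''  0  0  0  0  0  0  0  0  0  0
 c  0  0  0  0  0  0  0  1  1  1
 a  0  1  1  1  1  1  1  1  2  2
 c  0  1  1  1  1  1  1  2  2  3
 b  0  1  1  2  2  2  2  2  2  3
 c  0  1  1  2  2  2  2  3  3  3
 a  0  1  2  2  2  3  3  3  4  4
 c  0  1  2  2  2  3  3  4  4  5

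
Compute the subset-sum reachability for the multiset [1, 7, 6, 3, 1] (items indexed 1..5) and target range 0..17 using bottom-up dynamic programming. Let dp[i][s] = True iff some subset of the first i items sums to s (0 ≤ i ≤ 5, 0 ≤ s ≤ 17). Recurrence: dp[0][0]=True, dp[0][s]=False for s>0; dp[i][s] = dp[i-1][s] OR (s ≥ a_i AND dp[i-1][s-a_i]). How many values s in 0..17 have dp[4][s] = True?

14

i\s   0   1   2   3   4   5   6   7   8   9  10  11  12  13  14  15  16  17
  0   T   F   F   F   F   F   F   F   F   F   F   F   F   F   F   F   F   F
  1   T   T   F   F   F   F   F   F   F   F   F   F   F   F   F   F   F   F
  2   T   T   F   F   F   F   F   T   T   F   F   F   F   F   F   F   F   F
  3   T   T   F   F   F   F   T   T   T   F   F   F   F   T   T   F   F   F
  4   T   T   F   T   T   F   T   T   T   T   T   T   F   T   T   F   T   T
  5   T   T   T   T   T   T   T   T   T   T   T   T   T   T   T   T   T   T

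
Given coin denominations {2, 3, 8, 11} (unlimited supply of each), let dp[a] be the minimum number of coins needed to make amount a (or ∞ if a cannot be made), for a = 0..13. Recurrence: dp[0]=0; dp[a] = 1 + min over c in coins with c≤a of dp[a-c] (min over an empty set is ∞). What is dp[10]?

 a  0  1  2  3  4  5  6  7  8  9 10 11 12 13
dp  0  -  1  1  2  2  2  3  1  3  2  1  3  2
(- denotes ∞ / unreachable)

2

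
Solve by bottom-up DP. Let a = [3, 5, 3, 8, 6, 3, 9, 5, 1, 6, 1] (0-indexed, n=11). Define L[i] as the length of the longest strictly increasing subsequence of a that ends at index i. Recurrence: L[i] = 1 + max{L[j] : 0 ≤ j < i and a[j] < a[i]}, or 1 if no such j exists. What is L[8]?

1

   i    0    1    2    3    4    5    6    7    8    9   10
a[i]    3    5    3    8    6    3    9    5    1    6    1
L[i]    1    2    1    3    3    1    4    2    1    3    1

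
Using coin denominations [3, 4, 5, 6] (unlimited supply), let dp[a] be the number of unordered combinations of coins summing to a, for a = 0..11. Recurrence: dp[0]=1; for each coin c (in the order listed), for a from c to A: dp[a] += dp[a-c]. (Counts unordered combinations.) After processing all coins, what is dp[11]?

after  coin     0     1     2     3     4     5     6     7     8     9    10    11
          3     1     0     0     1     0     0     1     0     0     1     0     0
          4     1     0     0     1     1     0     1     1     1     1     1     1
          5     1     0     0     1     1     1     1     1     2     2     2     2
          6     1     0     0     1     1     1     2     1     2     3     3     3

3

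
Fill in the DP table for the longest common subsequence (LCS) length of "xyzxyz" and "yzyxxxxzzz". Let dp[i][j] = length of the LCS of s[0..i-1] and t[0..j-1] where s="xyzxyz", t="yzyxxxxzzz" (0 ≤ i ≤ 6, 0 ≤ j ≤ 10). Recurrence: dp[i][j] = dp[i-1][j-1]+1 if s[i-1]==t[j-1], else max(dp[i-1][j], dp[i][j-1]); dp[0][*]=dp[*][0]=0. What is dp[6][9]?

   ''  y  z  y  x  x  x  x  z  z  z
''  0  0  0  0  0  0  0  0  0  0  0
 x  0  0  0  0  1  1  1  1  1  1  1
 y  0  1  1  1  1  1  1  1  1  1  1
 z  0  1  2  2  2  2  2  2  2  2  2
 x  0  1  2  2  3  3  3  3  3  3  3
 y  0  1  2  3  3  3  3  3  3  3  3
 z  0  1  2  3  3  3  3  3  4  4  4

4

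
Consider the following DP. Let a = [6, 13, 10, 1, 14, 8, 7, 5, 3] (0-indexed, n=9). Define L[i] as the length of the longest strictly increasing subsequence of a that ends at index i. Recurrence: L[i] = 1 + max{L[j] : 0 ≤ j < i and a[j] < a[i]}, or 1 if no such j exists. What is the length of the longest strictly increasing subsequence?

   i    0    1    2    3    4    5    6    7    8
a[i]    6   13   10    1   14    8    7    5    3
L[i]    1    2    2    1    3    2    2    2    2

3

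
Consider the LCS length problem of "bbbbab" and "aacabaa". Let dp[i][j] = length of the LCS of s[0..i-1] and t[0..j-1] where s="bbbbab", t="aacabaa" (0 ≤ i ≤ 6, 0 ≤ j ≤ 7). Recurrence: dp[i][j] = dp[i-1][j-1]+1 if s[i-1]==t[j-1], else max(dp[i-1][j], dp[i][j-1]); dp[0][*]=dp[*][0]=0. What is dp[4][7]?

   ''  a  a  c  a  b  a  a
''  0  0  0  0  0  0  0  0
 b  0  0  0  0  0  1  1  1
 b  0  0  0  0  0  1  1  1
 b  0  0  0  0  0  1  1  1
 b  0  0  0  0  0  1  1  1
 a  0  1  1  1  1  1  2  2
 b  0  1  1  1  1  2  2  2

1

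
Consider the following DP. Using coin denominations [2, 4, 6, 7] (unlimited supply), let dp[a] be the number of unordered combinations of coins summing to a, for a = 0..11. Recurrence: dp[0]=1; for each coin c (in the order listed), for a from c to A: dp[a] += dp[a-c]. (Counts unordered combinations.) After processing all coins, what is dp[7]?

1

after  coin     0     1     2     3     4     5     6     7     8     9    10    11
          2     1     0     1     0     1     0     1     0     1     0     1     0
          4     1     0     1     0     2     0     2     0     3     0     3     0
          6     1     0     1     0     2     0     3     0     4     0     5     0
          7     1     0     1     0     2     0     3     1     4     1     5     2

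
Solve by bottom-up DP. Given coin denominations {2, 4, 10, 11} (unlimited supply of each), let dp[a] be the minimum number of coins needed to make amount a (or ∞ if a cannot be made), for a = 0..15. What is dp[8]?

 a  0  1  2  3  4  5  6  7  8  9 10 11 12 13 14 15
dp  0  -  1  -  1  -  2  -  2  -  1  1  2  2  2  2
(- denotes ∞ / unreachable)

2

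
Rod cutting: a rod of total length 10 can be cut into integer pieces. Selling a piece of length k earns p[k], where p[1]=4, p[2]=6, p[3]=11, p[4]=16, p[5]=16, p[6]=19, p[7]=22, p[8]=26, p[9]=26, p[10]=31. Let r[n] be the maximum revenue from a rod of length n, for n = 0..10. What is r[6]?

24

   n    0    1    2    3    4    5    6    7    8    9   10
r[n]    0    4    8   12   16   20   24   28   32   36   40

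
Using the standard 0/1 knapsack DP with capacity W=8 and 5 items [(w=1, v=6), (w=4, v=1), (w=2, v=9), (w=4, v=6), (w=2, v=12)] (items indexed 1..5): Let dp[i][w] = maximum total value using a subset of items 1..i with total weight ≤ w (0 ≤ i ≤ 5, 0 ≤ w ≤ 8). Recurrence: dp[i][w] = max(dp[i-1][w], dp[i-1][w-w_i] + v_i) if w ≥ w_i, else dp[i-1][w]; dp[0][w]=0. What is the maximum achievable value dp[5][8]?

i\w   0   1   2   3   4   5   6   7   8
  0   0   0   0   0   0   0   0   0   0
  1   0   6   6   6   6   6   6   6   6
  2   0   6   6   6   6   7   7   7   7
  3   0   6   9  15  15  15  15  16  16
  4   0   6   9  15  15  15  15  21  21
  5   0   6  12  18  21  27  27  27  27

27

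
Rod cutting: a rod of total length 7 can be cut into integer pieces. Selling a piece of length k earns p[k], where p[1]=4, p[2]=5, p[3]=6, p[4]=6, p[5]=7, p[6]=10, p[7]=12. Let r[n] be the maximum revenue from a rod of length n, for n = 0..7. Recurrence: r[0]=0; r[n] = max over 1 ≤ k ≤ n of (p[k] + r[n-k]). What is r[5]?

20

   n    0    1    2    3    4    5    6    7
r[n]    0    4    8   12   16   20   24   28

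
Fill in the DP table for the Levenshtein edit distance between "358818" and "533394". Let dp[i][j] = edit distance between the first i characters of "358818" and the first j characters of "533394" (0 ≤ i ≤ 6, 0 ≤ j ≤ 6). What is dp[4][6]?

   ''  5  3  3  3  9  4
''  0  1  2  3  4  5  6
 3  1  1  1  2  3  4  5
 5  2  1  2  2  3  4  5
 8  3  2  2  3  3  4  5
 8  4  3  3  3  4  4  5
 1  5  4  4  4  4  5  5
 8  6  5  5  5  5  5  6

5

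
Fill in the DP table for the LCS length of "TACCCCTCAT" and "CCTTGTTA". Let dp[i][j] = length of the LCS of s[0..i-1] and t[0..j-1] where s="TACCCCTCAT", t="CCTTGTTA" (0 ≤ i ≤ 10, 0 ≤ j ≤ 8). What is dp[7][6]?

3

   ''  C  C  T  T  G  T  T  A
''  0  0  0  0  0  0  0  0  0
 T  0  0  0  1  1  1  1  1  1
 A  0  0  0  1  1  1  1  1  2
 C  0  1  1  1  1  1  1  1  2
 C  0  1  2  2  2  2  2  2  2
 C  0  1  2  2  2  2  2  2  2
 C  0  1  2  2  2  2  2  2  2
 T  0  1  2  3  3  3  3  3  3
 C  0  1  2  3  3  3  3  3  3
 A  0  1  2  3  3  3  3  3  4
 T  0  1  2  3  4  4  4  4  4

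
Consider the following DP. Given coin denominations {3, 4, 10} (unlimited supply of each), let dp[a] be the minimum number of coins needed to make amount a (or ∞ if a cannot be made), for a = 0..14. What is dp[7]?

 a  0  1  2  3  4  5  6  7  8  9 10 11 12 13 14
dp  0  -  -  1  1  -  2  2  2  3  1  3  3  2  2
(- denotes ∞ / unreachable)

2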